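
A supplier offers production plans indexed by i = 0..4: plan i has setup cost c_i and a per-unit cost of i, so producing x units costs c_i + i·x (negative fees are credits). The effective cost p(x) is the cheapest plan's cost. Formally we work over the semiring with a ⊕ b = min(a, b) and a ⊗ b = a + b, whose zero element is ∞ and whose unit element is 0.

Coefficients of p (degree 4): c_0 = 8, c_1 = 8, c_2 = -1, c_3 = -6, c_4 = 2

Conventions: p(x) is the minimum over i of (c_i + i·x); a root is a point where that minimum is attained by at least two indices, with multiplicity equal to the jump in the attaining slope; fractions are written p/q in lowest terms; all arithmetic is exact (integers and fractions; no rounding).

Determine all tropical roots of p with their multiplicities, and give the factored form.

hull edge (i=0, c=8) to (i=3, c=-6): slope -14/3, span 3
hull edge (i=3, c=-6) to (i=4, c=2): slope 8, span 1
Factored form: p(x) = 2 ⊗ (x ⊕ (-8)) ⊗ (x ⊕ 14/3) ⊗ (x ⊕ 14/3) ⊗ (x ⊕ 14/3)
Answer: roots = -8 (mult 1), 14/3 (mult 3)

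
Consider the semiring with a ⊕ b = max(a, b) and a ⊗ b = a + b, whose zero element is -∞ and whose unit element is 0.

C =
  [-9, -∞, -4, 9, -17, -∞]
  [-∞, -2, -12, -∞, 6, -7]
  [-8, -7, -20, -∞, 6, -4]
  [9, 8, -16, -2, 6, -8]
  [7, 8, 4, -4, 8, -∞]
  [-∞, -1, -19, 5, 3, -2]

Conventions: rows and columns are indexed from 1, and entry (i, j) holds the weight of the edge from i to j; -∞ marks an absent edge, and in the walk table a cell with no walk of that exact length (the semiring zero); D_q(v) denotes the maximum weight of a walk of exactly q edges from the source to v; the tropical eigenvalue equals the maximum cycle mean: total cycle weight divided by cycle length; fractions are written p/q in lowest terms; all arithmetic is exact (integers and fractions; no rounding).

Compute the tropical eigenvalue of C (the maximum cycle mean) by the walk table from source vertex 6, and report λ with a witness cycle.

q=0: [-∞, -∞, -∞, -∞, -∞, 0]
q=1: [-∞, -1, -19, 5, 3, -2]
q=2: [14, 13, 7, 3, 11, -3]
q=3: [18, 19, 15, 23, 19, 6]
q=4: [32, 31, 23, 27, 29, 15]
q=5: [36, 37, 33, 41, 37, 24]
q=6: [50, 49, 41, 45, 47, 33]
Optimal cycle mean attained by: cycle 1->4->1, total 9 + 9, length 2.
Answer: λ = 9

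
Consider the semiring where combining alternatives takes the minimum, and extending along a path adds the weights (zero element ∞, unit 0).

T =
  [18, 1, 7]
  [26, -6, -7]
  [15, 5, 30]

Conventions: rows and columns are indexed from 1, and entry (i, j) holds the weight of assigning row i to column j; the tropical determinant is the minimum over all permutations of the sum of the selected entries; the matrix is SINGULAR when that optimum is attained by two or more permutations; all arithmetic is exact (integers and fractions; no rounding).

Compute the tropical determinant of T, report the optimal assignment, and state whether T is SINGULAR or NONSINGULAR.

σ = (1, 2, 3): 18 + (-6) + 30 = 42
σ = (1, 3, 2): 18 + (-7) + 5 = 16
σ = (2, 1, 3): 1 + 26 + 30 = 57
σ = (2, 3, 1): 1 + (-7) + 15 = 9
σ = (3, 1, 2): 7 + 26 + 5 = 38
σ = (3, 2, 1): 7 + (-6) + 15 = 16
Optimal value attained by: σ = (2, 3, 1).
Answer: det⊕(T) = 9; verdict: NONSINGULAR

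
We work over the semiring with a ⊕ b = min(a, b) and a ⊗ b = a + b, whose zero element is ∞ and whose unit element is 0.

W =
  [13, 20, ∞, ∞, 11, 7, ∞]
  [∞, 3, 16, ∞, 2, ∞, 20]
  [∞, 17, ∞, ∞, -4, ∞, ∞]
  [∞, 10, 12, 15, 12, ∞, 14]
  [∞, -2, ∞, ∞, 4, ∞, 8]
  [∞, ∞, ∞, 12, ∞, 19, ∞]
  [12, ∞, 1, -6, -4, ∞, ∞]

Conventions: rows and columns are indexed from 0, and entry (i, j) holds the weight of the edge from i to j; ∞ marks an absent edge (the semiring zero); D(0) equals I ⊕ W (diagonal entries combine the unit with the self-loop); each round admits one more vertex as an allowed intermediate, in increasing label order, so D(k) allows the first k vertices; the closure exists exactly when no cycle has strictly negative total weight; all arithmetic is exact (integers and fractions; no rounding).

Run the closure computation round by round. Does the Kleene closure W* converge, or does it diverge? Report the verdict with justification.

D(0):
  [0, 20, ∞, ∞, 11, 7, ∞]
  [∞, 0, 16, ∞, 2, ∞, 20]
  [∞, 17, 0, ∞, -4, ∞, ∞]
  [∞, 10, 12, 0, 12, ∞, 14]
  [∞, -2, ∞, ∞, 0, ∞, 8]
  [∞, ∞, ∞, 12, ∞, 0, ∞]
  [12, ∞, 1, -6, -4, ∞, 0]
D(1):
  [0, 20, ∞, ∞, 11, 7, ∞]
  [∞, 0, 16, ∞, 2, ∞, 20]
  [∞, 17, 0, ∞, -4, ∞, ∞]
  [∞, 10, 12, 0, 12, ∞, 14]
  [∞, -2, ∞, ∞, 0, ∞, 8]
  [∞, ∞, ∞, 12, ∞, 0, ∞]
  [12, 32, 1, -6, -4, 19, 0]
D(2):
  [0, 20, 36, ∞, 11, 7, 40]
  [∞, 0, 16, ∞, 2, ∞, 20]
  [∞, 17, 0, ∞, -4, ∞, 37]
  [∞, 10, 12, 0, 12, ∞, 14]
  [∞, -2, 14, ∞, 0, ∞, 8]
  [∞, ∞, ∞, 12, ∞, 0, ∞]
  [12, 32, 1, -6, -4, 19, 0]
D(3):
  [0, 20, 36, ∞, 11, 7, 40]
  [∞, 0, 16, ∞, 2, ∞, 20]
  [∞, 17, 0, ∞, -4, ∞, 37]
  [∞, 10, 12, 0, 8, ∞, 14]
  [∞, -2, 14, ∞, 0, ∞, 8]
  [∞, ∞, ∞, 12, ∞, 0, ∞]
  [12, 18, 1, -6, -4, 19, 0]
D(4):
  [0, 20, 36, ∞, 11, 7, 40]
  [∞, 0, 16, ∞, 2, ∞, 20]
  [∞, 17, 0, ∞, -4, ∞, 37]
  [∞, 10, 12, 0, 8, ∞, 14]
  [∞, -2, 14, ∞, 0, ∞, 8]
  [∞, 22, 24, 12, 20, 0, 26]
  [12, 4, 1, -6, -4, 19, 0]
D(5):
  [0, 9, 25, ∞, 11, 7, 19]
  [∞, 0, 16, ∞, 2, ∞, 10]
  [∞, -6, 0, ∞, -4, ∞, 4]
  [∞, 6, 12, 0, 8, ∞, 14]
  [∞, -2, 14, ∞, 0, ∞, 8]
  [∞, 18, 24, 12, 20, 0, 26]
  [12, -6, 1, -6, -4, 19, 0]
D(6):
  [0, 9, 25, 19, 11, 7, 19]
  [∞, 0, 16, ∞, 2, ∞, 10]
  [∞, -6, 0, ∞, -4, ∞, 4]
  [∞, 6, 12, 0, 8, ∞, 14]
  [∞, -2, 14, ∞, 0, ∞, 8]
  [∞, 18, 24, 12, 20, 0, 26]
  [12, -6, 1, -6, -4, 19, 0]
D(7):
  [0, 9, 20, 13, 11, 7, 19]
  [22, 0, 11, 4, 2, 29, 10]
  [16, -6, 0, -2, -4, 23, 4]
  [26, 6, 12, 0, 8, 33, 14]
  [20, -2, 9, 2, 0, 27, 8]
  [38, 18, 24, 12, 20, 0, 26]
  [12, -6, 1, -6, -4, 19, 0]
Key observation: every diagonal entry stays at the unit through all rounds, so no improving cycle exists.
Answer: CONVERGES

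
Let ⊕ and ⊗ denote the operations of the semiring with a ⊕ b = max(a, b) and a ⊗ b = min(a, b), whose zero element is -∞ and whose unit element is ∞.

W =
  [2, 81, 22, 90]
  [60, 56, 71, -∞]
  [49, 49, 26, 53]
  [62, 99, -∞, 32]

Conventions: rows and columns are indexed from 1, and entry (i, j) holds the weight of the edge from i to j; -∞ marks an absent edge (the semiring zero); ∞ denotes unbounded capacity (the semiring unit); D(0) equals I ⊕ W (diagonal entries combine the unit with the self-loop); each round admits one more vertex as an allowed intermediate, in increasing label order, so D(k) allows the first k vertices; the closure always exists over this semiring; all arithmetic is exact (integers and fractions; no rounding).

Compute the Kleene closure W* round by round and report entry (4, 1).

D(0):
  [∞, 81, 22, 90]
  [60, ∞, 71, -∞]
  [49, 49, ∞, 53]
  [62, 99, -∞, ∞]
D(1):
  [∞, 81, 22, 90]
  [60, ∞, 71, 60]
  [49, 49, ∞, 53]
  [62, 99, 22, ∞]
D(2):
  [∞, 81, 71, 90]
  [60, ∞, 71, 60]
  [49, 49, ∞, 53]
  [62, 99, 71, ∞]
D(3):
  [∞, 81, 71, 90]
  [60, ∞, 71, 60]
  [49, 49, ∞, 53]
  [62, 99, 71, ∞]
D(4):
  [∞, 90, 71, 90]
  [60, ∞, 71, 60]
  [53, 53, ∞, 53]
  [62, 99, 71, ∞]
Answer: W*[4][1] = 62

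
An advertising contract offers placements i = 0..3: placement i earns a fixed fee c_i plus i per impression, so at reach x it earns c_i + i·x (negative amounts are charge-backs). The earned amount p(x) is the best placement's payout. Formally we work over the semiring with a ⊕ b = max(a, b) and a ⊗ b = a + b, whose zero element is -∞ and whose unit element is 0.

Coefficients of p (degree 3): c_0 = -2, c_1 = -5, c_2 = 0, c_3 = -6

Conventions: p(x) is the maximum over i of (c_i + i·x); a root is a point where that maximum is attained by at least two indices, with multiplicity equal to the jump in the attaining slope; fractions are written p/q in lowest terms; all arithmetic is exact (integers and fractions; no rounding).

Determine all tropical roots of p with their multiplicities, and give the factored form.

hull edge (i=0, c=-2) to (i=2, c=0): slope 1, span 2
hull edge (i=2, c=0) to (i=3, c=-6): slope -6, span 1
Factored form: p(x) = -6 ⊗ (x ⊕ (-1)) ⊗ (x ⊕ (-1)) ⊗ (x ⊕ 6)
Answer: roots = -1 (mult 2), 6 (mult 1)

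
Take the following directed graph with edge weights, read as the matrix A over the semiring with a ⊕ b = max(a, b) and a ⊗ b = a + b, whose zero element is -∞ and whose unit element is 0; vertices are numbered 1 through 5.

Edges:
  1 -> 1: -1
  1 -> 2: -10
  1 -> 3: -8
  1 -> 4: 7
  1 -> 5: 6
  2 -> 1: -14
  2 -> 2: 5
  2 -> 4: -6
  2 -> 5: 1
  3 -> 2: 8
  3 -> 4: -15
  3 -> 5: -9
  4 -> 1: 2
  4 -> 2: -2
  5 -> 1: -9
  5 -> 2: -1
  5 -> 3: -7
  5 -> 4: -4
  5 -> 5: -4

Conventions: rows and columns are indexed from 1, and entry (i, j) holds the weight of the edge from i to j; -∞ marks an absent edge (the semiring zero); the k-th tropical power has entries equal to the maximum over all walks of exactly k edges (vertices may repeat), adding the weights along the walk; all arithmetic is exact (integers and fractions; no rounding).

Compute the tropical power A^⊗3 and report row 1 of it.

A^⊗2:
  [9, 5, -1, 6, 5]
  [-4, 10, -6, -1, 6]
  [-6, 13, -16, 2, 9]
  [1, 3, -6, 9, 8]
  [-2, 4, -11, -2, 0]
A^⊗3:
  [8, 10, 1, 16, 15]
  [1, 15, -1, 4, 11]
  [4, 18, 2, 7, 14]
  [11, 8, 1, 8, 7]
  [0, 9, -7, 5, 5]
Answer: row 1 of A^⊗3 = [8, 10, 1, 16, 15]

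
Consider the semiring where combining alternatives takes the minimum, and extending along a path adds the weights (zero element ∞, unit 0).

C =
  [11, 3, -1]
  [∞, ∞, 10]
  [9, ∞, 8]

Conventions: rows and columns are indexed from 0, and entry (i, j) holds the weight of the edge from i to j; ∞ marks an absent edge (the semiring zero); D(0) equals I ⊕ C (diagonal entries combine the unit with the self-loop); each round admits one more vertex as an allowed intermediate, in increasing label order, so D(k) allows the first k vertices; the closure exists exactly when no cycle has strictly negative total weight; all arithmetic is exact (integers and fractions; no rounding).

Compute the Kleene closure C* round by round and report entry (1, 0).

D(0):
  [0, 3, -1]
  [∞, 0, 10]
  [9, ∞, 0]
D(1):
  [0, 3, -1]
  [∞, 0, 10]
  [9, 12, 0]
D(2):
  [0, 3, -1]
  [∞, 0, 10]
  [9, 12, 0]
D(3):
  [0, 3, -1]
  [19, 0, 10]
  [9, 12, 0]
Answer: C*[1][0] = 19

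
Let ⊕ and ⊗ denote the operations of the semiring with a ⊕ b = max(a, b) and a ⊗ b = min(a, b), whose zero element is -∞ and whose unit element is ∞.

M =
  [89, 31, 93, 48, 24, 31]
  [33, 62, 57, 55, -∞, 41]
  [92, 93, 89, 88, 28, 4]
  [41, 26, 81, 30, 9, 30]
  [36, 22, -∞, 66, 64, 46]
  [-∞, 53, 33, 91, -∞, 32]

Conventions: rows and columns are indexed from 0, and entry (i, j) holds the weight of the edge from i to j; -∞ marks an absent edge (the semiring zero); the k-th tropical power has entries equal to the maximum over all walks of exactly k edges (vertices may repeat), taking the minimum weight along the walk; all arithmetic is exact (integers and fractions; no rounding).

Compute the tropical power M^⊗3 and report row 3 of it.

M^⊗2:
  [92, 93, 89, 88, 28, 31]
  [57, 62, 57, 57, 28, 41]
  [89, 89, 92, 88, 28, 41]
  [81, 81, 81, 81, 28, 31]
  [41, 46, 66, 64, 64, 46]
  [41, 53, 81, 53, 28, 41]
M^⊗3:
  [89, 89, 92, 88, 28, 41]
  [57, 62, 57, 57, 28, 41]
  [92, 92, 89, 88, 28, 41]
  [81, 81, 81, 81, 28, 41]
  [66, 66, 66, 66, 64, 46]
  [81, 81, 81, 81, 28, 41]
Answer: row 3 of M^⊗3 = [81, 81, 81, 81, 28, 41]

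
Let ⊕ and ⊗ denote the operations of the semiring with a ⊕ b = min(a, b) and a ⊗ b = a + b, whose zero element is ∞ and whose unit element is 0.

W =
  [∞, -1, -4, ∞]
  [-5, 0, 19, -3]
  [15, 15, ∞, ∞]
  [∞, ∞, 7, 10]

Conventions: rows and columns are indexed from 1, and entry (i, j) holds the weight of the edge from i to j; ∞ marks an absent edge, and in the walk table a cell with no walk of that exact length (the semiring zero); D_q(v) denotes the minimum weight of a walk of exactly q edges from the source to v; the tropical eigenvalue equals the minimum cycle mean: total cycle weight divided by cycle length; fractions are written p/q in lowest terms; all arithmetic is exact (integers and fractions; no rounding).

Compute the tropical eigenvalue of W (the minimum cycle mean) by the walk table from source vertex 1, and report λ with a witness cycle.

q=0: [0, ∞, ∞, ∞]
q=1: [∞, -1, -4, ∞]
q=2: [-6, -1, 18, -4]
q=3: [-6, -7, -10, -4]
q=4: [-12, -7, -10, -10]
Optimal cycle mean attained by: cycle 1->2->1, total (-1) + (-5), length 2.
Answer: λ = -3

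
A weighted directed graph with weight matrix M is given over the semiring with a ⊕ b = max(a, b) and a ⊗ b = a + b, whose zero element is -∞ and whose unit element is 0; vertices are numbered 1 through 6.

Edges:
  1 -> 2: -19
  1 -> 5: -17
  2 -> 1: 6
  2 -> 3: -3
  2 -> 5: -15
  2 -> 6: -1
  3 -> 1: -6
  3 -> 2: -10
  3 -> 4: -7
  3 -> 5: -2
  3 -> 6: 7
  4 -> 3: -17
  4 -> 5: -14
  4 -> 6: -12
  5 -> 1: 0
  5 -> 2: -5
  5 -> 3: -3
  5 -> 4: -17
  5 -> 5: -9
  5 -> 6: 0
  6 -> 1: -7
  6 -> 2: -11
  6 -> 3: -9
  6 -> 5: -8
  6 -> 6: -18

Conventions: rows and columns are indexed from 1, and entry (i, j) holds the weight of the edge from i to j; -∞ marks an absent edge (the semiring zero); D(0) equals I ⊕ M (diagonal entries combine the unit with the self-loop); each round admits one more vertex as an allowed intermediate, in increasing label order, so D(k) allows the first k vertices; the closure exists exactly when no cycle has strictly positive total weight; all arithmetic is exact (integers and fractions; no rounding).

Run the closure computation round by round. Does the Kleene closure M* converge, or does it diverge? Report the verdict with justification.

D(0):
  [0, -19, -∞, -∞, -17, -∞]
  [6, 0, -3, -∞, -15, -1]
  [-6, -10, 0, -7, -2, 7]
  [-∞, -∞, -17, 0, -14, -12]
  [0, -5, -3, -17, 0, 0]
  [-7, -11, -9, -∞, -8, 0]
D(1):
  [0, -19, -∞, -∞, -17, -∞]
  [6, 0, -3, -∞, -11, -1]
  [-6, -10, 0, -7, -2, 7]
  [-∞, -∞, -17, 0, -14, -12]
  [0, -5, -3, -17, 0, 0]
  [-7, -11, -9, -∞, -8, 0]
D(2):
  [0, -19, -22, -∞, -17, -20]
  [6, 0, -3, -∞, -11, -1]
  [-4, -10, 0, -7, -2, 7]
  [-∞, -∞, -17, 0, -14, -12]
  [1, -5, -3, -17, 0, 0]
  [-5, -11, -9, -∞, -8, 0]
D(3):
  [0, -19, -22, -29, -17, -15]
  [6, 0, -3, -10, -5, 4]
  [-4, -10, 0, -7, -2, 7]
  [-21, -27, -17, 0, -14, -10]
  [1, -5, -3, -10, 0, 4]
  [-5, -11, -9, -16, -8, 0]
D(4):
  [0, -19, -22, -29, -17, -15]
  [6, 0, -3, -10, -5, 4]
  [-4, -10, 0, -7, -2, 7]
  [-21, -27, -17, 0, -14, -10]
  [1, -5, -3, -10, 0, 4]
  [-5, -11, -9, -16, -8, 0]
D(5):
  [0, -19, -20, -27, -17, -13]
  [6, 0, -3, -10, -5, 4]
  [-1, -7, 0, -7, -2, 7]
  [-13, -19, -17, 0, -14, -10]
  [1, -5, -3, -10, 0, 4]
  [-5, -11, -9, -16, -8, 0]
D(6):
  [0, -19, -20, -27, -17, -13]
  [6, 0, -3, -10, -4, 4]
  [2, -4, 0, -7, -1, 7]
  [-13, -19, -17, 0, -14, -10]
  [1, -5, -3, -10, 0, 4]
  [-5, -11, -9, -16, -8, 0]
Key observation: every diagonal entry stays at the unit through all rounds, so no improving cycle exists.
Answer: CONVERGES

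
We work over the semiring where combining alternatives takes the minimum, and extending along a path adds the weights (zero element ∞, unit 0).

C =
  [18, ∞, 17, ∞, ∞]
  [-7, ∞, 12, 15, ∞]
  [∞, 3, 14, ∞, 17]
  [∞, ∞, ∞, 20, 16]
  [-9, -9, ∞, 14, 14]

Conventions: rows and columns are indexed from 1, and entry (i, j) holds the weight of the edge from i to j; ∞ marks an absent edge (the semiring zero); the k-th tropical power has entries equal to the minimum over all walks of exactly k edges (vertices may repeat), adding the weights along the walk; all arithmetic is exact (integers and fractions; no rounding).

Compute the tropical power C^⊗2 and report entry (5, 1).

C^⊗2:
  [36, 20, 31, ∞, 34]
  [11, 15, 10, 35, 29]
  [-4, 8, 15, 18, 31]
  [7, 7, ∞, 30, 30]
  [-16, 5, 3, 6, 28]
Key observation: the optimum is the walk 5->2->1, with weight (-9) + (-7) = -16.
Optimal value attained by: walk 5->2->1.
Answer: (C^⊗2)[5][1] = -16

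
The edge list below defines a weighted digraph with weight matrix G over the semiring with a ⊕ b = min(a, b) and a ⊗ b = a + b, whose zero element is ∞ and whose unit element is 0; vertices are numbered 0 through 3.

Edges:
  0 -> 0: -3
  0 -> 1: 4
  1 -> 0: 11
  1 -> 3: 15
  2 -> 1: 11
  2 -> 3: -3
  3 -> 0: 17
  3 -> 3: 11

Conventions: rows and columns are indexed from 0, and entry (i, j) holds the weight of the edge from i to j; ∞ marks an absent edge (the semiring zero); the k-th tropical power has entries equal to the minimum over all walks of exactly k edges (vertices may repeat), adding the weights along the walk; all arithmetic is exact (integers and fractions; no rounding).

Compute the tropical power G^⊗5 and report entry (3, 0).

G^⊗2:
  [-6, 1, ∞, 19]
  [8, 15, ∞, 26]
  [14, ∞, ∞, 8]
  [14, 21, ∞, 22]
G^⊗3:
  [-9, -2, ∞, 16]
  [5, 12, ∞, 30]
  [11, 18, ∞, 19]
  [11, 18, ∞, 33]
G^⊗4:
  [-12, -5, ∞, 13]
  [2, 9, ∞, 27]
  [8, 15, ∞, 30]
  [8, 15, ∞, 33]
G^⊗5:
  [-15, -8, ∞, 10]
  [-1, 6, ∞, 24]
  [5, 12, ∞, 30]
  [5, 12, ∞, 30]
Key observation: the optimum is the walk 3->0->0->0->0->0, with weight 17 + (-3) + (-3) + (-3) + (-3) = 5.
Optimal value attained by: walk 3->0->0->0->0->0.
Answer: (G^⊗5)[3][0] = 5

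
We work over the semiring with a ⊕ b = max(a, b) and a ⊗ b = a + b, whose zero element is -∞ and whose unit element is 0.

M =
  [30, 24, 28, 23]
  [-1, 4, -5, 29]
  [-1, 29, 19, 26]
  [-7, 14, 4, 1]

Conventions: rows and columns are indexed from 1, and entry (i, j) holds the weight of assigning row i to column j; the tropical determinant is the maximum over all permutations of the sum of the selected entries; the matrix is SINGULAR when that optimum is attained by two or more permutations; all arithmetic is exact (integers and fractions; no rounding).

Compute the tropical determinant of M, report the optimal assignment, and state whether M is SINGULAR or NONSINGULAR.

σ = (1, 2, 3, 4): 30 + 4 + 19 + 1 = 54
σ = (1, 2, 4, 3): 30 + 4 + 26 + 4 = 64
σ = (1, 3, 2, 4): 30 + (-5) + 29 + 1 = 55
σ = (1, 3, 4, 2): 30 + (-5) + 26 + 14 = 65
σ = (1, 4, 2, 3): 30 + 29 + 29 + 4 = 92
σ = (1, 4, 3, 2): 30 + 29 + 19 + 14 = 92
σ = (2, 1, 3, 4): 24 + (-1) + 19 + 1 = 43
σ = (2, 1, 4, 3): 24 + (-1) + 26 + 4 = 53
σ = (2, 3, 1, 4): 24 + (-5) + (-1) + 1 = 19
σ = (2, 3, 4, 1): 24 + (-5) + 26 + (-7) = 38
σ = (2, 4, 1, 3): 24 + 29 + (-1) + 4 = 56
σ = (2, 4, 3, 1): 24 + 29 + 19 + (-7) = 65
σ = (3, 1, 2, 4): 28 + (-1) + 29 + 1 = 57
σ = (3, 1, 4, 2): 28 + (-1) + 26 + 14 = 67
σ = (3, 2, 1, 4): 28 + 4 + (-1) + 1 = 32
σ = (3, 2, 4, 1): 28 + 4 + 26 + (-7) = 51
σ = (3, 4, 1, 2): 28 + 29 + (-1) + 14 = 70
σ = (3, 4, 2, 1): 28 + 29 + 29 + (-7) = 79
σ = (4, 1, 2, 3): 23 + (-1) + 29 + 4 = 55
σ = (4, 1, 3, 2): 23 + (-1) + 19 + 14 = 55
σ = (4, 2, 1, 3): 23 + 4 + (-1) + 4 = 30
σ = (4, 2, 3, 1): 23 + 4 + 19 + (-7) = 39
σ = (4, 3, 1, 2): 23 + (-5) + (-1) + 14 = 31
σ = (4, 3, 2, 1): 23 + (-5) + 29 + (-7) = 40
Optimal value attained by: σ = (1, 4, 2, 3).
Answer: det⊕(M) = 92; verdict: SINGULAR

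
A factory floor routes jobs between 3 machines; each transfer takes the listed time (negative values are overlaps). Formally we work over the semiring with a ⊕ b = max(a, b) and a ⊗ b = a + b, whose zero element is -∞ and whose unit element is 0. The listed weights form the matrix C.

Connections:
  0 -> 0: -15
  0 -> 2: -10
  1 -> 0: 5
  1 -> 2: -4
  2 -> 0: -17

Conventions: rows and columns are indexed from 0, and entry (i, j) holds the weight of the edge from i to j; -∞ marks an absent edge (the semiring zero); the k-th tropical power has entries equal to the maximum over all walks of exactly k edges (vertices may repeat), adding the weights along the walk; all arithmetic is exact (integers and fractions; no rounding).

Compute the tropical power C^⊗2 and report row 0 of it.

C^⊗2:
  [-27, -∞, -25]
  [-10, -∞, -5]
  [-32, -∞, -27]
Answer: row 0 of C^⊗2 = [-27, -∞, -25]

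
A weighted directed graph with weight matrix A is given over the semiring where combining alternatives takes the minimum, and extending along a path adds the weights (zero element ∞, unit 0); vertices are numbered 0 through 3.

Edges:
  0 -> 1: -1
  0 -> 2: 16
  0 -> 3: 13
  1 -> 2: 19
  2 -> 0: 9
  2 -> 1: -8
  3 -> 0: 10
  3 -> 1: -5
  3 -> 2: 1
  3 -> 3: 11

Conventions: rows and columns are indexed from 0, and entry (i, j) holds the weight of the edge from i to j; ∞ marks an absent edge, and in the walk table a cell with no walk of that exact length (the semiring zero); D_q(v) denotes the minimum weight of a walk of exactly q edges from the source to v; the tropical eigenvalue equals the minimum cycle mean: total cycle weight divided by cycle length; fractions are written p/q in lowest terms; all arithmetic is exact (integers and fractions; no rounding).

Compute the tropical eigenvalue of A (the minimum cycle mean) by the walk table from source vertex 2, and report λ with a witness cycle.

q=0: [∞, ∞, 0, ∞]
q=1: [9, -8, ∞, ∞]
q=2: [∞, 8, 11, 22]
q=3: [20, 3, 23, 33]
q=4: [32, 15, 22, 33]
Optimal cycle mean attained by: cycle 1->2->1, total 19 + (-8), length 2.
Answer: λ = 11/2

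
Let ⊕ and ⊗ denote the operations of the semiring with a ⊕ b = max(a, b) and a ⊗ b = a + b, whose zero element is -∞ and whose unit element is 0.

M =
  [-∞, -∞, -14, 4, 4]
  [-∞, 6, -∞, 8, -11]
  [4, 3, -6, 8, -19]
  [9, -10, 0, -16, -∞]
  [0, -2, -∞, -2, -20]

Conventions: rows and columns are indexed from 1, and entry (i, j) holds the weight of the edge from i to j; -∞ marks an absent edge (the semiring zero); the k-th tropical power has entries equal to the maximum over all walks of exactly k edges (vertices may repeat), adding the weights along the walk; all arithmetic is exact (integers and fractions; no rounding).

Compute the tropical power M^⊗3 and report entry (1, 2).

M^⊗2:
  [13, 2, 4, 2, -16]
  [17, 12, 8, 14, -5]
  [17, 9, 8, 11, 8]
  [4, 3, -5, 13, 13]
  [7, 4, -2, 6, 4]
M^⊗3:
  [11, 8, 2, 17, 17]
  [23, 18, 14, 21, 21]
  [20, 15, 11, 21, 21]
  [22, 11, 13, 11, 8]
  [15, 10, 6, 12, 11]
Key observation: the optimum is the walk 1->5->2->2, with weight 4 + (-2) + 6 = 8.
Optimal value attained by: walk 1->5->2->2.
Answer: (M^⊗3)[1][2] = 8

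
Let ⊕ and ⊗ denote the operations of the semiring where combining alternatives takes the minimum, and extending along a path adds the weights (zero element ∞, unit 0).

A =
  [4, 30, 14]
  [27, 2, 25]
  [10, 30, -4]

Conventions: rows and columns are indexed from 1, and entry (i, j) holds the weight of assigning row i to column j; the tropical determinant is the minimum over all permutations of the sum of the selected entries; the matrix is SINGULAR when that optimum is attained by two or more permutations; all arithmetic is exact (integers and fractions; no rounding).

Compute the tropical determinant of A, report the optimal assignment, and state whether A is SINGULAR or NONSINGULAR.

σ = (1, 2, 3): 4 + 2 + (-4) = 2
σ = (1, 3, 2): 4 + 25 + 30 = 59
σ = (2, 1, 3): 30 + 27 + (-4) = 53
σ = (2, 3, 1): 30 + 25 + 10 = 65
σ = (3, 1, 2): 14 + 27 + 30 = 71
σ = (3, 2, 1): 14 + 2 + 10 = 26
Optimal value attained by: σ = (1, 2, 3).
Answer: det⊕(A) = 2; verdict: NONSINGULAR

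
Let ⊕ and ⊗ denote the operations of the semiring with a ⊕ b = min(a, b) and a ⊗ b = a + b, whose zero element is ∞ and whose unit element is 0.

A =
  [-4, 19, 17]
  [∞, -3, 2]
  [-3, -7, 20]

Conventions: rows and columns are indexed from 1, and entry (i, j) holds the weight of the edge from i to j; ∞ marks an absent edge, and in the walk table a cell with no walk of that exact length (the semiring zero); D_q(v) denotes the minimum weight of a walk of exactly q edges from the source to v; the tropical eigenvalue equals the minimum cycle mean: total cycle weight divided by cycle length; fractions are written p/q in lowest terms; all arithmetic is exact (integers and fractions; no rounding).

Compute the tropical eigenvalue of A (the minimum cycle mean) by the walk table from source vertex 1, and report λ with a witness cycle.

q=0: [0, ∞, ∞]
q=1: [-4, 19, 17]
q=2: [-8, 10, 13]
q=3: [-12, 6, 9]
Optimal cycle mean attained by: cycle 1->1, total (-4), length 1.
Answer: λ = -4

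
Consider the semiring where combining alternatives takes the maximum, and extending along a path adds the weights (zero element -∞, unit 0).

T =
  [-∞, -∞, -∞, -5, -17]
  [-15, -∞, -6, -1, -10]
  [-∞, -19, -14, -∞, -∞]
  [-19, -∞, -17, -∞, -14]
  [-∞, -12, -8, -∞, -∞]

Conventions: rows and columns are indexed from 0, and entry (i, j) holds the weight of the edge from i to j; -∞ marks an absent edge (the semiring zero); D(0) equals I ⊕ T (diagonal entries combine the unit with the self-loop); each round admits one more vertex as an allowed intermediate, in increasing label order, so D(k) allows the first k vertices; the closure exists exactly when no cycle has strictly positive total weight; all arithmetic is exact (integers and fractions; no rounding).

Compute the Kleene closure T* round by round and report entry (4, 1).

D(0):
  [0, -∞, -∞, -5, -17]
  [-15, 0, -6, -1, -10]
  [-∞, -19, 0, -∞, -∞]
  [-19, -∞, -17, 0, -14]
  [-∞, -12, -8, -∞, 0]
D(1):
  [0, -∞, -∞, -5, -17]
  [-15, 0, -6, -1, -10]
  [-∞, -19, 0, -∞, -∞]
  [-19, -∞, -17, 0, -14]
  [-∞, -12, -8, -∞, 0]
D(2):
  [0, -∞, -∞, -5, -17]
  [-15, 0, -6, -1, -10]
  [-34, -19, 0, -20, -29]
  [-19, -∞, -17, 0, -14]
  [-27, -12, -8, -13, 0]
D(3):
  [0, -∞, -∞, -5, -17]
  [-15, 0, -6, -1, -10]
  [-34, -19, 0, -20, -29]
  [-19, -36, -17, 0, -14]
  [-27, -12, -8, -13, 0]
D(4):
  [0, -41, -22, -5, -17]
  [-15, 0, -6, -1, -10]
  [-34, -19, 0, -20, -29]
  [-19, -36, -17, 0, -14]
  [-27, -12, -8, -13, 0]
D(5):
  [0, -29, -22, -5, -17]
  [-15, 0, -6, -1, -10]
  [-34, -19, 0, -20, -29]
  [-19, -26, -17, 0, -14]
  [-27, -12, -8, -13, 0]
Answer: T*[4][1] = -12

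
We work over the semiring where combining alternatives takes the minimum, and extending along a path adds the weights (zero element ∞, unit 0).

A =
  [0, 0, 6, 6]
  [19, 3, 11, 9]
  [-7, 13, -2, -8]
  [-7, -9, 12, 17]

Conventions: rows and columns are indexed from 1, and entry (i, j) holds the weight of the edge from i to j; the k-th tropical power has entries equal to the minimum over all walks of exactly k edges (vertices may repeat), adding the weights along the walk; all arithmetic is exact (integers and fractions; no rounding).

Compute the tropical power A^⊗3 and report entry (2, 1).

A^⊗2:
  [-1, -3, 4, -2]
  [2, 0, 9, 3]
  [-15, -17, -4, -10]
  [-7, -7, -1, -1]
A^⊗3:
  [-9, -11, 2, -4]
  [-4, -6, 7, 1]
  [-17, -19, -9, -12]
  [-8, -10, -3, -9]
Key observation: the optimum is the walk 2->3->4->1, with weight 11 + (-8) + (-7) = -4.
Optimal value attained by: walk 2->3->4->1.
Answer: (A^⊗3)[2][1] = -4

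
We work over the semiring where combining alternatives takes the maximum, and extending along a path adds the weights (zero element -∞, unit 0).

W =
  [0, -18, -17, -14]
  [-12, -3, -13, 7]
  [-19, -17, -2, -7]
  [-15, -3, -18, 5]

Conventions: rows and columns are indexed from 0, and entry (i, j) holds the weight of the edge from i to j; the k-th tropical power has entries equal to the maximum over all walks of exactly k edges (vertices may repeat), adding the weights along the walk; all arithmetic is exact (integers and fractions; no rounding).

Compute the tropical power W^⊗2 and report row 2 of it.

W^⊗2:
  [0, -17, -17, -9]
  [-8, 4, -11, 12]
  [-19, -10, -4, -2]
  [-10, 2, -13, 10]
Answer: row 2 of W^⊗2 = [-19, -10, -4, -2]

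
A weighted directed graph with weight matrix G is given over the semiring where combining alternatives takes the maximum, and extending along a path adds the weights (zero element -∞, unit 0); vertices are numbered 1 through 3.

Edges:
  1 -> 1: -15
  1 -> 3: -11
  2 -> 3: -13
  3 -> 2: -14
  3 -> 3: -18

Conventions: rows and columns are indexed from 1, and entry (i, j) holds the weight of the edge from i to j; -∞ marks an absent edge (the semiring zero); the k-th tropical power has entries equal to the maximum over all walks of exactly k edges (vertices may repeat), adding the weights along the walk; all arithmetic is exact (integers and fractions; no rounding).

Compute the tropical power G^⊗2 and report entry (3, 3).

G^⊗2:
  [-30, -25, -26]
  [-∞, -27, -31]
  [-∞, -32, -27]
Key observation: the optimum is the walk 3->2->3, with weight (-14) + (-13) = -27.
Optimal value attained by: walk 3->2->3.
Answer: (G^⊗2)[3][3] = -27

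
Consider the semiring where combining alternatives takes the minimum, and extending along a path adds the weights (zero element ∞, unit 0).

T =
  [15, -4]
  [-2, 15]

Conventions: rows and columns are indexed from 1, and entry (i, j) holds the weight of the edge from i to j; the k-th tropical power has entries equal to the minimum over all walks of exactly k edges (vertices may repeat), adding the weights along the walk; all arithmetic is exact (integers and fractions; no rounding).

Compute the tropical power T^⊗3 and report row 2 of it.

T^⊗2:
  [-6, 11]
  [13, -6]
T^⊗3:
  [9, -10]
  [-8, 9]
Answer: row 2 of T^⊗3 = [-8, 9]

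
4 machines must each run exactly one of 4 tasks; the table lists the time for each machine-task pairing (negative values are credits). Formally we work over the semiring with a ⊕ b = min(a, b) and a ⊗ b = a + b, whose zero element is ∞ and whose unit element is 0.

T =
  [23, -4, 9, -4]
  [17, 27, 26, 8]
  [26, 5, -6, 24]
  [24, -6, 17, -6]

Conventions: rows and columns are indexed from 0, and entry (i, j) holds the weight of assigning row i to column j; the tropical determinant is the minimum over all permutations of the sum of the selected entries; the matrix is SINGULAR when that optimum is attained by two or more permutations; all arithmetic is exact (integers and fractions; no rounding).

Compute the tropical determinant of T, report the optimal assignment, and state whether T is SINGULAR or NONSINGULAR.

σ = (0, 1, 2, 3): 23 + 27 + (-6) + (-6) = 38
σ = (0, 1, 3, 2): 23 + 27 + 24 + 17 = 91
σ = (0, 2, 1, 3): 23 + 26 + 5 + (-6) = 48
σ = (0, 2, 3, 1): 23 + 26 + 24 + (-6) = 67
σ = (0, 3, 1, 2): 23 + 8 + 5 + 17 = 53
σ = (0, 3, 2, 1): 23 + 8 + (-6) + (-6) = 19
σ = (1, 0, 2, 3): (-4) + 17 + (-6) + (-6) = 1
σ = (1, 0, 3, 2): (-4) + 17 + 24 + 17 = 54
σ = (1, 2, 0, 3): (-4) + 26 + 26 + (-6) = 42
σ = (1, 2, 3, 0): (-4) + 26 + 24 + 24 = 70
σ = (1, 3, 0, 2): (-4) + 8 + 26 + 17 = 47
σ = (1, 3, 2, 0): (-4) + 8 + (-6) + 24 = 22
σ = (2, 0, 1, 3): 9 + 17 + 5 + (-6) = 25
σ = (2, 0, 3, 1): 9 + 17 + 24 + (-6) = 44
σ = (2, 1, 0, 3): 9 + 27 + 26 + (-6) = 56
σ = (2, 1, 3, 0): 9 + 27 + 24 + 24 = 84
σ = (2, 3, 0, 1): 9 + 8 + 26 + (-6) = 37
σ = (2, 3, 1, 0): 9 + 8 + 5 + 24 = 46
σ = (3, 0, 1, 2): (-4) + 17 + 5 + 17 = 35
σ = (3, 0, 2, 1): (-4) + 17 + (-6) + (-6) = 1
σ = (3, 1, 0, 2): (-4) + 27 + 26 + 17 = 66
σ = (3, 1, 2, 0): (-4) + 27 + (-6) + 24 = 41
σ = (3, 2, 0, 1): (-4) + 26 + 26 + (-6) = 42
σ = (3, 2, 1, 0): (-4) + 26 + 5 + 24 = 51
Optimal value attained by: σ = (1, 0, 2, 3).
Answer: det⊕(T) = 1; verdict: SINGULAR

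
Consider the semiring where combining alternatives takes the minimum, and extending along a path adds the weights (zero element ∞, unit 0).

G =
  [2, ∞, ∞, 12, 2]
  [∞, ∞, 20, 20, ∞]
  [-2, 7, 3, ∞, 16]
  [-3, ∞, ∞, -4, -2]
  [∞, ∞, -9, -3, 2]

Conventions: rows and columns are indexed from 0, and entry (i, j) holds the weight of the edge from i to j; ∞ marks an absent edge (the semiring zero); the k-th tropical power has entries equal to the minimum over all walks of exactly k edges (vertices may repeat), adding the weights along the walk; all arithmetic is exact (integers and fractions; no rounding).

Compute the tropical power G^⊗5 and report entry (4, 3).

G^⊗2:
  [4, ∞, -7, -1, 4]
  [17, 27, 23, 16, 18]
  [0, 10, 6, 10, 0]
  [-7, ∞, -11, -8, -6]
  [-11, -2, -7, -7, -5]
G^⊗3:
  [-9, 0, -5, -5, -3]
  [13, 30, 9, 12, 14]
  [2, 13, -9, -3, 2]
  [-13, -4, -15, -12, -10]
  [-10, 0, -14, -11, -9]
G^⊗4:
  [-8, 2, -12, -9, -7]
  [7, 16, 5, 8, 10]
  [-11, -2, -7, -7, -5]
  [-17, -8, -19, -16, -14]
  [-16, -7, -18, -15, -13]
G^⊗5:
  [-14, -5, -16, -13, -11]
  [3, 12, 1, 4, 6]
  [-10, 0, -14, -11, -9]
  [-21, -12, -23, -20, -18]
  [-20, -11, -22, -19, -17]
Key observation: the optimum is the walk 4->3->3->3->3->3, with weight (-3) + (-4) + (-4) + (-4) + (-4) = -19.
Optimal value attained by: walk 4->3->3->3->3->3.
Answer: (G^⊗5)[4][3] = -19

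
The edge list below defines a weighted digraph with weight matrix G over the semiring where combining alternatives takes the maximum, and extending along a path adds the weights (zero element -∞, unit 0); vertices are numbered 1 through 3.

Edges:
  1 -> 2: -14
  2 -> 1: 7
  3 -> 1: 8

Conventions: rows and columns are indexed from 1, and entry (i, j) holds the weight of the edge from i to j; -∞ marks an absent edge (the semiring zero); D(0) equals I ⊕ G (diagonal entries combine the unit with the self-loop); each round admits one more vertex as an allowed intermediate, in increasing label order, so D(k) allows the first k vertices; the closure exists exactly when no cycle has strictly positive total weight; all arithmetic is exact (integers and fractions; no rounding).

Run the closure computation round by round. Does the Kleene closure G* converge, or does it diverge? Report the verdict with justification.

D(0):
  [0, -14, -∞]
  [7, 0, -∞]
  [8, -∞, 0]
D(1):
  [0, -14, -∞]
  [7, 0, -∞]
  [8, -6, 0]
D(2):
  [0, -14, -∞]
  [7, 0, -∞]
  [8, -6, 0]
D(3):
  [0, -14, -∞]
  [7, 0, -∞]
  [8, -6, 0]
Key observation: every diagonal entry stays at the unit through all rounds, so no improving cycle exists.
Answer: CONVERGES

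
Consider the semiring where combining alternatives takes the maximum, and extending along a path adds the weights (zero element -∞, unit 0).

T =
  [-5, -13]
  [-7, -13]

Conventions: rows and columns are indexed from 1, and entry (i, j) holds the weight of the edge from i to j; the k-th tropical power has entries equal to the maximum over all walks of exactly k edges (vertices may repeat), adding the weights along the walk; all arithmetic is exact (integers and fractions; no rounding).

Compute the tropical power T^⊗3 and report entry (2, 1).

T^⊗2:
  [-10, -18]
  [-12, -20]
T^⊗3:
  [-15, -23]
  [-17, -25]
Key observation: the optimum is the walk 2->1->1->1, with weight (-7) + (-5) + (-5) = -17.
Optimal value attained by: walk 2->1->1->1.
Answer: (T^⊗3)[2][1] = -17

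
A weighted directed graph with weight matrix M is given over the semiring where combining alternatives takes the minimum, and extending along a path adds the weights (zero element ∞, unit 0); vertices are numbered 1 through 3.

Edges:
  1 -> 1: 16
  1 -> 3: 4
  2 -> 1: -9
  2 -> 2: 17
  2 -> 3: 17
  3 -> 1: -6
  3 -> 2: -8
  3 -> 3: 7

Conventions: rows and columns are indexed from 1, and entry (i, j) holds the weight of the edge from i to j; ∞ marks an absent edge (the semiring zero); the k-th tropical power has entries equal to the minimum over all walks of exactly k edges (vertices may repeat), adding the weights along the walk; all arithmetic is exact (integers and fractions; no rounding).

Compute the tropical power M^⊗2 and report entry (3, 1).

M^⊗2:
  [-2, -4, 11]
  [7, 9, -5]
  [-17, -1, -2]
Key observation: the optimum is the walk 3->2->1, with weight (-8) + (-9) = -17.
Optimal value attained by: walk 3->2->1.
Answer: (M^⊗2)[3][1] = -17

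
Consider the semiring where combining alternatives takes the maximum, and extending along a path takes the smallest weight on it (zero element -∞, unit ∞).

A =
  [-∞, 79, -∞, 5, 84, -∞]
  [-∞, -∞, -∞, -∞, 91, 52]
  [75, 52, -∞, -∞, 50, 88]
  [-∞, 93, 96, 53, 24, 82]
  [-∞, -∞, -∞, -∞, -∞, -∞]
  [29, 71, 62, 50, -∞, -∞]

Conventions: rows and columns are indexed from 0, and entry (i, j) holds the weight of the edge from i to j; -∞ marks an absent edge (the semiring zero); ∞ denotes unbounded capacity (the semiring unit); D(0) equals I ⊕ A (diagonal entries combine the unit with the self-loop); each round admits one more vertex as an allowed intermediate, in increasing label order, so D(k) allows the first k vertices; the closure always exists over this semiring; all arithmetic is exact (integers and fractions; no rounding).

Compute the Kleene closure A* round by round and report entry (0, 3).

D(0):
  [∞, 79, -∞, 5, 84, -∞]
  [-∞, ∞, -∞, -∞, 91, 52]
  [75, 52, ∞, -∞, 50, 88]
  [-∞, 93, 96, ∞, 24, 82]
  [-∞, -∞, -∞, -∞, ∞, -∞]
  [29, 71, 62, 50, -∞, ∞]
D(1):
  [∞, 79, -∞, 5, 84, -∞]
  [-∞, ∞, -∞, -∞, 91, 52]
  [75, 75, ∞, 5, 75, 88]
  [-∞, 93, 96, ∞, 24, 82]
  [-∞, -∞, -∞, -∞, ∞, -∞]
  [29, 71, 62, 50, 29, ∞]
D(2):
  [∞, 79, -∞, 5, 84, 52]
  [-∞, ∞, -∞, -∞, 91, 52]
  [75, 75, ∞, 5, 75, 88]
  [-∞, 93, 96, ∞, 91, 82]
  [-∞, -∞, -∞, -∞, ∞, -∞]
  [29, 71, 62, 50, 71, ∞]
D(3):
  [∞, 79, -∞, 5, 84, 52]
  [-∞, ∞, -∞, -∞, 91, 52]
  [75, 75, ∞, 5, 75, 88]
  [75, 93, 96, ∞, 91, 88]
  [-∞, -∞, -∞, -∞, ∞, -∞]
  [62, 71, 62, 50, 71, ∞]
D(4):
  [∞, 79, 5, 5, 84, 52]
  [-∞, ∞, -∞, -∞, 91, 52]
  [75, 75, ∞, 5, 75, 88]
  [75, 93, 96, ∞, 91, 88]
  [-∞, -∞, -∞, -∞, ∞, -∞]
  [62, 71, 62, 50, 71, ∞]
D(5):
  [∞, 79, 5, 5, 84, 52]
  [-∞, ∞, -∞, -∞, 91, 52]
  [75, 75, ∞, 5, 75, 88]
  [75, 93, 96, ∞, 91, 88]
  [-∞, -∞, -∞, -∞, ∞, -∞]
  [62, 71, 62, 50, 71, ∞]
D(6):
  [∞, 79, 52, 50, 84, 52]
  [52, ∞, 52, 50, 91, 52]
  [75, 75, ∞, 50, 75, 88]
  [75, 93, 96, ∞, 91, 88]
  [-∞, -∞, -∞, -∞, ∞, -∞]
  [62, 71, 62, 50, 71, ∞]
Answer: A*[0][3] = 50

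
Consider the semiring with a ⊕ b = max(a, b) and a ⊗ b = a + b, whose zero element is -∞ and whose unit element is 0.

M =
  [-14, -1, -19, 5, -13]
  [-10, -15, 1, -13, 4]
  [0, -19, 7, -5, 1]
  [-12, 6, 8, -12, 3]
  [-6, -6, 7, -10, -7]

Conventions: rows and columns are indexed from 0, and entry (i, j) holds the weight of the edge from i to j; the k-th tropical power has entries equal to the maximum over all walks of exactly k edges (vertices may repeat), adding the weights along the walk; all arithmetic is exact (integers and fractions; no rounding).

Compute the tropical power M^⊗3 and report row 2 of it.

M^⊗2:
  [-7, 11, 13, -7, 8]
  [1, -2, 11, -4, 2]
  [7, 1, 14, 5, 8]
  [8, -3, 15, 3, 10]
  [7, -4, 14, 2, 8]
M^⊗3:
  [13, 2, 20, 8, 15]
  [11, 2, 18, 6, 12]
  [14, 11, 21, 12, 15]
  [15, 9, 22, 13, 16]
  [14, 8, 21, 12, 15]
Answer: row 2 of M^⊗3 = [14, 11, 21, 12, 15]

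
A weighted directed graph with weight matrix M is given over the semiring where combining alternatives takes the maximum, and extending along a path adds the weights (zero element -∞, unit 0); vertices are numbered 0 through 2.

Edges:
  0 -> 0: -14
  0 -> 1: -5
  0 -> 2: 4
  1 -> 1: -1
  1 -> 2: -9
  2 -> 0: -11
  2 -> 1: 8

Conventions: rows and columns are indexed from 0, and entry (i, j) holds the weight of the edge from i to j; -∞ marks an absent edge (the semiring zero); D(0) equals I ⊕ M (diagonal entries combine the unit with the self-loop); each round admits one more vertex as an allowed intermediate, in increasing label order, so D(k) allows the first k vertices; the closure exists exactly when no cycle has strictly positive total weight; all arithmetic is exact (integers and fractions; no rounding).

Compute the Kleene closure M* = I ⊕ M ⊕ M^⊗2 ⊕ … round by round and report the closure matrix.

D(0):
  [0, -5, 4]
  [-∞, 0, -9]
  [-11, 8, 0]
D(1):
  [0, -5, 4]
  [-∞, 0, -9]
  [-11, 8, 0]
D(2):
  [0, -5, 4]
  [-∞, 0, -9]
  [-11, 8, 0]
D(3):
  [0, 12, 4]
  [-20, 0, -9]
  [-11, 8, 0]
Answer: M* = [[0, 12, 4], [-20, 0, -9], [-11, 8, 0]]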